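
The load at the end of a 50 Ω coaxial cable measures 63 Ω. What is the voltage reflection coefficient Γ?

Γ = 0.115

Γ = (Z_L − Z_0)/(Z_L + Z_0) = (63 − 50)/(63 + 50) = 13/113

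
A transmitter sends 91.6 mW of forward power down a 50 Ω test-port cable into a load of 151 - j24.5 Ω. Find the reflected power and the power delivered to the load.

P_reflected ≈ 24.1 mW; P_delivered ≈ 67.5 mW

|Γ| = |(101 − j24.5)/(201 − j24.5)| = 0.513
|Γ|² = 0.263
P_refl = |Γ|²·P_inc = 24.1 mW, P_del = (1 − |Γ|²)·P_inc = 67.5 mW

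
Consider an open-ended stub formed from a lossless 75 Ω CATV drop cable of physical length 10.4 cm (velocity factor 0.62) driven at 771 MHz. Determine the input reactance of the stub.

λ = v/f = 0.62·c / 771 MHz = 0.241 m
βl = 2π·l/λ = 2π × 0.431 = 155°
tan(βl) = -0.462
For an open-ended stub, Z_in = −jZ_0·cot(βl) = −jZ_0/tan(βl)

X_in ≈ 162 Ω (inductive)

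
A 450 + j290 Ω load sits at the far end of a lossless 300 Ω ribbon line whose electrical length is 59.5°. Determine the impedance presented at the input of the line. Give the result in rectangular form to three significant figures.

tan(βl) = tan(59.5°) = 1.7
Z_in = Z_0·(Z_L + jZ_0·tanβl)/(Z_0 + jZ_L·tanβl)
     = 300·(450 + j799)/(-192 + j764)

Z_in ≈ 253 − j240 Ω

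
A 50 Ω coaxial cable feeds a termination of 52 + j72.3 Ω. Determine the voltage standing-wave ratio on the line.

VSWR ≈ 3.75

Γ = (Z_L − Z_0)/(Z_L + Z_0) = (2 + j72.3)/(102 + j72.3)
|Γ| = 72.3/125 = 0.579
VSWR = (1 + |Γ|)/(1 − |Γ|) = 1.58/0.421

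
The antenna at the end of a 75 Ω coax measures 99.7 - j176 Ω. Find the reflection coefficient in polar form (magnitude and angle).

Γ = (Z_L − Z_0)/(Z_L + Z_0) = (24.7 − j176)/(174.7 − j176)
|Γ| = 178/248 = 0.717

Γ ≈ 0.717 ∠ -36.8°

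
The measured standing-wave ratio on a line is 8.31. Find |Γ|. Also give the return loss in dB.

|Γ| ≈ 0.785; return loss ≈ 2.1 dB

|Γ| = (S − 1)/(S + 1) = (8.31 − 1)/(8.31 + 1) = 7.31/9.31
RL = −20·log₁₀|Γ| = −20·log₁₀(0.785)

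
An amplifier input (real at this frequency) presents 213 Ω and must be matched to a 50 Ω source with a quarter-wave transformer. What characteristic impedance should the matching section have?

Z_qwt ≈ 103 Ω

Z_qwt = √(Z_0·R_L) = √(50 × 213) = √10650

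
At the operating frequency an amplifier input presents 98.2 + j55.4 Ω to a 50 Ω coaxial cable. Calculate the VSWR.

Γ = (Z_L − Z_0)/(Z_L + Z_0) = (48.2 + j55.4)/(148.2 + j55.4)
|Γ| = 73.4/158 = 0.464
VSWR = (1 + |Γ|)/(1 − |Γ|) = 1.46/0.536

VSWR ≈ 2.73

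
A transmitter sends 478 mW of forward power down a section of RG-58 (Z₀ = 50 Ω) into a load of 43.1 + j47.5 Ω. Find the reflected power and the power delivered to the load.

P_reflected ≈ 101 mW; P_delivered ≈ 377 mW

|Γ| = |(-6.9 + j47.5)/(93.1 + j47.5)| = 0.459
|Γ|² = 0.211
P_refl = |Γ|²·P_inc = 101 mW, P_del = (1 − |Γ|²)·P_inc = 377 mW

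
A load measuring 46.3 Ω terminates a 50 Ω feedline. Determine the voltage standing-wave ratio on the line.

VSWR ≈ 1.08

Γ = (46.3 − 50)/(46.3 + 50) = -0.0384
VSWR = (1 + 0.0384)/(1 − 0.0384)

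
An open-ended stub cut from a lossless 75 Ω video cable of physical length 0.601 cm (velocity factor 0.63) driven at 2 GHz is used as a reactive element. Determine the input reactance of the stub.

λ = v/f = 0.63·c / 2 GHz = 0.0945 m
βl = 2π·l/λ = 2π × 0.0636 = 22.9°
tan(βl) = 0.422
For an open-ended stub, Z_in = −jZ_0·cot(βl) = −jZ_0/tan(βl)

X_in ≈ -178 Ω (capacitive)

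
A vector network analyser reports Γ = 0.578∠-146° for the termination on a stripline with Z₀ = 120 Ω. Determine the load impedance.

Z_L = Z_0·(1 + Γ)/(1 − Γ) = 120·(0.521 − j0.323)/(1.48 + j0.323)

Z_L ≈ 34.9 − j33.8 Ω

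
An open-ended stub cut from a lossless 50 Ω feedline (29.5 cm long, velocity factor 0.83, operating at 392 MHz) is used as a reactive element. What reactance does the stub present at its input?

λ = v/f = 0.83·c / 392 MHz = 0.635 m
βl = 2π·l/λ = 2π × 0.464 = 167°
tan(βl) = -0.227
For an open-ended stub, Z_in = −jZ_0·cot(βl) = −jZ_0/tan(βl)

X_in ≈ 220 Ω (inductive)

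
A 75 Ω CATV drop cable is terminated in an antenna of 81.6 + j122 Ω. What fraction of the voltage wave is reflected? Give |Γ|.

Γ = (Z_L − Z_0)/(Z_L + Z_0) = (6.6 + j122)/(156.6 + j122)
|Γ| = 122/199

|Γ| ≈ 0.615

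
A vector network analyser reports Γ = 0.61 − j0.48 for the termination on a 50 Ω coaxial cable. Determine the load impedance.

Z_L ≈ 52 − j125 Ω

Z_L = Z_0·(1 + Γ)/(1 − Γ) = 50·(1.61 − j0.48)/(0.39 + j0.48)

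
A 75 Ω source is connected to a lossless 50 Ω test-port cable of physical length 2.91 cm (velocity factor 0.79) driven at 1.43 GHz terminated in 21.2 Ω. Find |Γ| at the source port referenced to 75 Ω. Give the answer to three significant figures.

λ = v/f = 0.79·c / 1.43 GHz = 0.166 m
βl = 2π·l/λ = 2π × 0.176 = 63.2°
tan(βl) = 1.98
Z_in = Z_0·(Z_L + jZ_0·tanβl)/(Z_0 + jZ_L·tanβl) = 61.2 + j47.6 Ω
Γ_s = (Z_in − Z_s)/(Z_in + Z_s) = (-13.8 + j47.6)/(136 + j47.6), |Γ_s| = 0.344

|Γ| ≈ 0.344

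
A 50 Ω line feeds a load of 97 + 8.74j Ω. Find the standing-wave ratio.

Γ = (Z_L − Z_0)/(Z_L + Z_0) = (47 + j8.74)/(147 + j8.74)
|Γ| = 47.8/147 = 0.325
VSWR = (1 + |Γ|)/(1 − |Γ|) = 1.32/0.675

VSWR ≈ 1.96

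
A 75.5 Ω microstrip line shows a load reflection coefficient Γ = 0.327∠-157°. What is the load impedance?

Z_L = Z_0·(1 + Γ)/(1 − Γ) = 75.5·(0.699 − j0.128)/(1.3 + j0.128)

Z_L ≈ 39.5 − j11.3 Ω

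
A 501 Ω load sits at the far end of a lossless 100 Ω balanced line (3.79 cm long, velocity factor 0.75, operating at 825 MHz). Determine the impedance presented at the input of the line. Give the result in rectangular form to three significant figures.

Z_in ≈ 33.1 − j78.3 Ω

λ = v/f = 0.75·c / 825 MHz = 0.273 m
βl = 2π·l/λ = 2π × 0.139 = 50°
tan(βl) = tan(50°) = 1.19
Z_in = Z_0·(Z_L + jZ_0·tanβl)/(Z_0 + jZ_L·tanβl)
     = 100·(501 + j119)/(100 + j598)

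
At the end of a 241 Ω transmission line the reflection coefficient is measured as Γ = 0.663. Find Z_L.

Z_L = Z_0·(1 + Γ)/(1 − Γ) = 241·(1.66)/(0.337)

Z_L ≈ 1190 Ω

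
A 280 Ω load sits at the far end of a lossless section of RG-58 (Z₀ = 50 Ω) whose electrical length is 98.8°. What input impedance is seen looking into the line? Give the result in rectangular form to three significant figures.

Z_in ≈ 9.14 + j7.49 Ω

tan(βl) = tan(98.8°) = -6.46
Z_in = Z_0·(Z_L + jZ_0·tanβl)/(Z_0 + jZ_L·tanβl)
     = 50·(280 − j323)/(50 − j1810)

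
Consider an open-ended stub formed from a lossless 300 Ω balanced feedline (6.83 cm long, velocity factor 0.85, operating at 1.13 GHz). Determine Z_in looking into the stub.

λ = v/f = 0.85·c / 1.13 GHz = 0.226 m
βl = 2π·l/λ = 2π × 0.303 = 109°
tan(βl) = -2.91
For an open-ended stub, Z_in = −jZ_0·cot(βl) = −jZ_0/tan(βl)

Z_in ≈ +j103 Ω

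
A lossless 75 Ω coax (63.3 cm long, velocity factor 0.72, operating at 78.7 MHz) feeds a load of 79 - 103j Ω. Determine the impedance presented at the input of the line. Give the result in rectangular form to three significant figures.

Z_in ≈ 24 + j24.9 Ω

λ = v/f = 0.72·c / 78.7 MHz = 2.74 m
βl = 2π·l/λ = 2π × 0.231 = 83°
tan(βl) = tan(83°) = 8.18
Z_in = Z_0·(Z_L + jZ_0·tanβl)/(Z_0 + jZ_L·tanβl)
     = 75·(79 + j510)/(917 + j646)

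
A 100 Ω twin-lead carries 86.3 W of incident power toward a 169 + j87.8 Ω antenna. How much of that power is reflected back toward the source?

P_reflected ≈ 13.4 W

|Γ| = |(69 + j87.8)/(269 + j87.8)| = 0.395
|Γ|² = 0.156
P_refl = |Γ|²·P_inc = 13.4 W, P_del = (1 − |Γ|²)·P_inc = 72.9 W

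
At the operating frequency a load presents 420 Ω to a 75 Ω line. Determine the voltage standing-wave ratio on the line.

VSWR ≈ 5.6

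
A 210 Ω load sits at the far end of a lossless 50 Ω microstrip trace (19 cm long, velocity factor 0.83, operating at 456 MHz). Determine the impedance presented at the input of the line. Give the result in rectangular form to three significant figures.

Z_in ≈ 17.4 + j32.4 Ω

λ = v/f = 0.83·c / 456 MHz = 0.546 m
βl = 2π·l/λ = 2π × 0.348 = 125°
tan(βl) = tan(125°) = -1.41
Z_in = Z_0·(Z_L + jZ_0·tanβl)/(Z_0 + jZ_L·tanβl)
     = 50·(210 − j70.7)/(50 − j297)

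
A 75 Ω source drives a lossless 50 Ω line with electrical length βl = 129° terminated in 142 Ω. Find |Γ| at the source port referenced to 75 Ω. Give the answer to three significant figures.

tan(βl) = -1.23
Z_in = Z_0·(Z_L + jZ_0·tanβl)/(Z_0 + jZ_L·tanβl) = 27 + j32.8 Ω
Γ_s = (Z_in − Z_s)/(Z_in + Z_s) = (-48 + j32.8)/(102 + j32.8), |Γ_s| = 0.543

|Γ| ≈ 0.543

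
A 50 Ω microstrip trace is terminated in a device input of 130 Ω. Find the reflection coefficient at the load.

Γ = (Z_L − Z_0)/(Z_L + Z_0) = (130 − 50)/(130 + 50) = 80/180

Γ = 0.444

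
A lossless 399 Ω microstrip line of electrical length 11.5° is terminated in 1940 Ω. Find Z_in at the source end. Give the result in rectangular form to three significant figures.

tan(βl) = tan(11.5°) = 0.203
Z_in = Z_0·(Z_L + jZ_0·tanβl)/(Z_0 + jZ_L·tanβl)
     = 399·(1940 + j81.2)/(399 + j395)

Z_in ≈ 1020 − j929 Ω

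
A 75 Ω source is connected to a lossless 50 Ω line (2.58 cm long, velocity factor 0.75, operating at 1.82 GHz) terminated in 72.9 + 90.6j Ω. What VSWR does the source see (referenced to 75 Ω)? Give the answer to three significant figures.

λ = v/f = 0.75·c / 1.82 GHz = 0.124 m
βl = 2π·l/λ = 2π × 0.209 = 75.1°
tan(βl) = 3.77
Z_in = Z_0·(Z_L + jZ_0·tanβl)/(Z_0 + jZ_L·tanβl) = 17.3 − j31.6 Ω
Γ_s = (Z_in − Z_s)/(Z_in + Z_s) = (-57.7 − j31.6)/(92.3 − j31.6), |Γ_s| = 0.675
VSWR = (1 + |Γ_s|)/(1 − |Γ_s|)

VSWR ≈ 5.15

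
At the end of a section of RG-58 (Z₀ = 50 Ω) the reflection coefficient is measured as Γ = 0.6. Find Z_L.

Z_L ≈ 200 Ω

Z_L = Z_0·(1 + Γ)/(1 − Γ) = 50·(1.6)/(0.4)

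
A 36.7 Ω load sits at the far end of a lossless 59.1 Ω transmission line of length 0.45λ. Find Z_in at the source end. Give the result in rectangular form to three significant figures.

Z_in ≈ 39 − j11.3 Ω

βl = 2π × 0.45 = 162°
tan(βl) = tan(162°) = -0.325
Z_in = Z_0·(Z_L + jZ_0·tanβl)/(Z_0 + jZ_L·tanβl)
     = 59.1·(36.7 − j19.2)/(59.1 − j11.9)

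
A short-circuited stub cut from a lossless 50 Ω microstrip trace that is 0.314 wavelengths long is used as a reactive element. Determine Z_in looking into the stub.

Z_in ≈ −j118 Ω

βl = 2π × 0.314 = 113°
tan(βl) = -2.35
For a short-circuited stub, Z_in = jZ_0·tan(βl)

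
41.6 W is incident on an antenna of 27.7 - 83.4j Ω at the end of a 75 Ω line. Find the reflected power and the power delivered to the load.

P_reflected ≈ 21.8 W; P_delivered ≈ 19.8 W

|Γ| = |(-47.3 − j83.4)/(102.7 − j83.4)| = 0.725
|Γ|² = 0.525
P_refl = |Γ|²·P_inc = 21.8 W, P_del = (1 − |Γ|²)·P_inc = 19.8 W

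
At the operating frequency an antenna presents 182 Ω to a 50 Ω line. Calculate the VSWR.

Γ = (182 − 50)/(182 + 50) = 0.569
VSWR = (1 + 0.569)/(1 − 0.569)

VSWR ≈ 3.64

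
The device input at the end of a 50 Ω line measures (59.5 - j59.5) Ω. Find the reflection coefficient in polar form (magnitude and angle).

Γ ≈ 0.483 ∠ -52.4°

Γ = (Z_L − Z_0)/(Z_L + Z_0) = (9.5 − j59.5)/(109.5 − j59.5)
|Γ| = 60.3/125 = 0.483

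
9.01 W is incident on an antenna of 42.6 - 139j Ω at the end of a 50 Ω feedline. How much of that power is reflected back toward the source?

|Γ| = |(-7.4 − j139)/(92.6 − j139)| = 0.833
|Γ|² = 0.695
P_refl = |Γ|²·P_inc = 6.26 W, P_del = (1 − |Γ|²)·P_inc = 2.75 W

P_reflected ≈ 6.26 W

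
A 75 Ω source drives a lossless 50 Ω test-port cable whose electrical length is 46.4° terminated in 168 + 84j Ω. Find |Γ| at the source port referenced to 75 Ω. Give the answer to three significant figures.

tan(βl) = 1.05
Z_in = Z_0·(Z_L + jZ_0·tanβl)/(Z_0 + jZ_L·tanβl) = 27.1 − j53.5 Ω
Γ_s = (Z_in − Z_s)/(Z_in + Z_s) = (-47.9 − j53.5)/(102 − j53.5), |Γ_s| = 0.623

|Γ| ≈ 0.623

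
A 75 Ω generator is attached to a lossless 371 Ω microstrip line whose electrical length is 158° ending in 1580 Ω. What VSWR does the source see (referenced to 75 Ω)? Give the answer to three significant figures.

VSWR ≈ 18.4

tan(βl) = -0.404
Z_in = Z_0·(Z_L + jZ_0·tanβl)/(Z_0 + jZ_L·tanβl) = 464 + j649 Ω
Γ_s = (Z_in − Z_s)/(Z_in + Z_s) = (389 + j649)/(539 + j649), |Γ_s| = 0.897
VSWR = (1 + |Γ_s|)/(1 − |Γ_s|)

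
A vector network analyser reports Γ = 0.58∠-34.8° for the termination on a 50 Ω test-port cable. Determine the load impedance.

Z_L ≈ 86.4 − j86.2 Ω

Z_L = Z_0·(1 + Γ)/(1 − Γ) = 50·(1.48 − j0.331)/(0.524 + j0.331)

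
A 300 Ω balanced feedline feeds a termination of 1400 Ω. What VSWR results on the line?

VSWR ≈ 4.67

For a purely resistive load, VSWR = R_L/Z_0 or Z_0/R_L (whichever > 1) = 1400/300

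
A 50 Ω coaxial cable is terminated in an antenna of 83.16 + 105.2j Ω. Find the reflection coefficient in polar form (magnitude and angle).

Γ = (Z_L − Z_0)/(Z_L + Z_0) = (33.16 + j105.2)/(133.2 + j105.2)
|Γ| = 110/170 = 0.65

Γ ≈ 0.65 ∠ 34.2°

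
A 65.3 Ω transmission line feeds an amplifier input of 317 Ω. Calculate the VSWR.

VSWR ≈ 4.85

For a purely resistive load, VSWR = R_L/Z_0 or Z_0/R_L (whichever > 1) = 317/65.3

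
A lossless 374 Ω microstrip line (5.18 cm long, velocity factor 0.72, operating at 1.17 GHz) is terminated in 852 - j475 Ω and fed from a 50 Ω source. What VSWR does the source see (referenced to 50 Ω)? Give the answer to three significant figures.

VSWR ≈ 5.73

λ = v/f = 0.72·c / 1.17 GHz = 0.185 m
βl = 2π·l/λ = 2π × 0.281 = 101°
tan(βl) = -5.14
Z_in = Z_0·(Z_L + jZ_0·tanβl)/(Z_0 + jZ_L·tanβl) = 139 + j139 Ω
Γ_s = (Z_in − Z_s)/(Z_in + Z_s) = (89.3 + j139)/(189 + j139), |Γ_s| = 0.703
VSWR = (1 + |Γ_s|)/(1 − |Γ_s|)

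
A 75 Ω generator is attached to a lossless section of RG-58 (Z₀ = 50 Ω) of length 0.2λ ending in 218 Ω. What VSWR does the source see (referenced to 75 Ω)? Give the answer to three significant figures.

VSWR ≈ 6.2

βl = 2π × 0.2 = 72°
tan(βl) = 3.08
Z_in = Z_0·(Z_L + jZ_0·tanβl)/(Z_0 + jZ_L·tanβl) = 12.6 − j15.3 Ω
Γ_s = (Z_in − Z_s)/(Z_in + Z_s) = (-62.4 − j15.3)/(87.6 − j15.3), |Γ_s| = 0.722
VSWR = (1 + |Γ_s|)/(1 − |Γ_s|)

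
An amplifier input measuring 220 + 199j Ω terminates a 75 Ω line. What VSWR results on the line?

VSWR ≈ 5.49

Γ = (Z_L − Z_0)/(Z_L + Z_0) = (145 + j199)/(295 + j199)
|Γ| = 246/356 = 0.692
VSWR = (1 + |Γ|)/(1 − |Γ|) = 1.69/0.308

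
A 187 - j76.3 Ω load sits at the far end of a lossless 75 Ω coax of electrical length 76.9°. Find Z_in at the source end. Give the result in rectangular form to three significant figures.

Z_in ≈ 25.3 − j4.75 Ω

tan(βl) = tan(76.9°) = 4.3
Z_in = Z_0·(Z_L + jZ_0·tanβl)/(Z_0 + jZ_L·tanβl)
     = 75·(187 + j246)/(403 + j804)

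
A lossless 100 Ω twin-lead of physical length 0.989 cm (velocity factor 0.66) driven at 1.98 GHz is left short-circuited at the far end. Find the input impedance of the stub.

λ = v/f = 0.66·c / 1.98 GHz = 0.1 m
βl = 2π·l/λ = 2π × 0.0989 = 35.6°
tan(βl) = 0.716
For a short-circuited stub, Z_in = jZ_0·tan(βl)

Z_in ≈ +j71.6 Ω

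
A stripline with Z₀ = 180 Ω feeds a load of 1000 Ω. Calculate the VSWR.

For a purely resistive load, VSWR = R_L/Z_0 or Z_0/R_L (whichever > 1) = 1000/180

VSWR ≈ 5.56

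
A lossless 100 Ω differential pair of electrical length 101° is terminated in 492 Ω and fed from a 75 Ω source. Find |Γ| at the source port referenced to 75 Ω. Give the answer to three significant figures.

tan(βl) = -5.14
Z_in = Z_0·(Z_L + jZ_0·tanβl)/(Z_0 + jZ_L·tanβl) = 21.1 + j18.6 Ω
Γ_s = (Z_in − Z_s)/(Z_in + Z_s) = (-53.9 + j18.6)/(96.1 + j18.6), |Γ_s| = 0.583

|Γ| ≈ 0.583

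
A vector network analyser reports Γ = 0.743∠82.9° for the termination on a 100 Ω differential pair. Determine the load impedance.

Z_L = Z_0·(1 + Γ)/(1 − Γ) = 100·(1.09 + j0.737)/(0.908 − j0.737)

Z_L ≈ 32.7 + j108 Ω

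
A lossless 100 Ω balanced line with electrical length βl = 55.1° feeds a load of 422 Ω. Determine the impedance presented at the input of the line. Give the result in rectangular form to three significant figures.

tan(βl) = tan(55.1°) = 1.43
Z_in = Z_0·(Z_L + jZ_0·tanβl)/(Z_0 + jZ_L·tanβl)
     = 100·(422 + j143)/(100 + j605)

Z_in ≈ 34.3 − j64.1 Ω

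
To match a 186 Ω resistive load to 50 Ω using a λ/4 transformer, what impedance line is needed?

Z_qwt = √(Z_0·R_L) = √(50 × 186) = √9300

Z_qwt ≈ 96.4 Ω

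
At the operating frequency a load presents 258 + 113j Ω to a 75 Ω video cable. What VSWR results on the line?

VSWR ≈ 4.15

Γ = (Z_L − Z_0)/(Z_L + Z_0) = (183 + j113)/(333 + j113)
|Γ| = 215/352 = 0.612
VSWR = (1 + |Γ|)/(1 − |Γ|) = 1.61/0.388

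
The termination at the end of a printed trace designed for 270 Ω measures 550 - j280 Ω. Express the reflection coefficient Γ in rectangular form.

Γ ≈ 0.41 − j0.201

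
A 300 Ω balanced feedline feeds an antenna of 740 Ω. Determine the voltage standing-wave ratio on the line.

For a purely resistive load, VSWR = R_L/Z_0 or Z_0/R_L (whichever > 1) = 740/300

VSWR ≈ 2.47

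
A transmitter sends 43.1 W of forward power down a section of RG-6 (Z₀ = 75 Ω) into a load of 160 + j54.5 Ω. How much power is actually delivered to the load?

|Γ| = |(85 + j54.5)/(235 + j54.5)| = 0.419
|Γ|² = 0.175
P_refl = |Γ|²·P_inc = 7.55 W, P_del = (1 − |Γ|²)·P_inc = 35.5 W

P_delivered ≈ 35.5 W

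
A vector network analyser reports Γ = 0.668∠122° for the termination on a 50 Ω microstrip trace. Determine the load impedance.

Z_L = Z_0·(1 + Γ)/(1 − Γ) = 50·(0.646 + j0.566)/(1.35 − j0.566)

Z_L ≈ 12.9 + j26.3 Ω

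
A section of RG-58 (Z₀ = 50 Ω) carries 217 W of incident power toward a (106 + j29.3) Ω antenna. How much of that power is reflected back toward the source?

|Γ| = |(56 + j29.3)/(156 + j29.3)| = 0.398
|Γ|² = 0.159
P_refl = |Γ|²·P_inc = 34.4 W, P_del = (1 − |Γ|²)·P_inc = 183 W

P_reflected ≈ 34.4 W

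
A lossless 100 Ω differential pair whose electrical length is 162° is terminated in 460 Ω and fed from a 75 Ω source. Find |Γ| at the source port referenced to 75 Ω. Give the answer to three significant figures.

|Γ| ≈ 0.709

tan(βl) = -0.325
Z_in = Z_0·(Z_L + jZ_0·tanβl)/(Z_0 + jZ_L·tanβl) = 157 + j203 Ω
Γ_s = (Z_in − Z_s)/(Z_in + Z_s) = (82.3 + j203)/(232 + j203), |Γ_s| = 0.709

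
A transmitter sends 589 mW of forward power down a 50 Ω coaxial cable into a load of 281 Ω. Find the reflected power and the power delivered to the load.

P_reflected ≈ 287 mW; P_delivered ≈ 302 mW

Γ = (281 − 50)/(281 + 50) = 0.698
|Γ|² = 0.487
P_refl = |Γ|²·P_inc = 287 mW, P_del = (1 − |Γ|²)·P_inc = 302 mW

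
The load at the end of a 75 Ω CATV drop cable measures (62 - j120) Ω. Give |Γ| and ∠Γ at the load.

Γ = (Z_L − Z_0)/(Z_L + Z_0) = (-13 − j120)/(137 − j120)
|Γ| = 121/182 = 0.663

Γ ≈ 0.663 ∠ -55°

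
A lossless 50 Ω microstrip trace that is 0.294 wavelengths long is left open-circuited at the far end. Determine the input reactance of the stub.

βl = 2π × 0.294 = 106°
tan(βl) = -3.52
For an open-circuited stub, Z_in = −jZ_0·cot(βl) = −jZ_0/tan(βl)

X_in ≈ 14.2 Ω (inductive)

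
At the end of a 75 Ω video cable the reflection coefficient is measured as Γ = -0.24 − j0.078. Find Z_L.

Z_L = Z_0·(1 + Γ)/(1 − Γ) = 75·(0.76 − j0.078)/(1.24 + j0.078)

Z_L ≈ 45.5 − j7.58 Ω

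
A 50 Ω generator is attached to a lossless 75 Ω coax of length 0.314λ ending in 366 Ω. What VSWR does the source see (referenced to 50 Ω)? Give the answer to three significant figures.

βl = 2π × 0.314 = 113°
tan(βl) = -2.35
Z_in = Z_0·(Z_L + jZ_0·tanβl)/(Z_0 + jZ_L·tanβl) = 18 + j30.3 Ω
Γ_s = (Z_in − Z_s)/(Z_in + Z_s) = (-32 + j30.3)/(68 + j30.3), |Γ_s| = 0.592
VSWR = (1 + |Γ_s|)/(1 − |Γ_s|)

VSWR ≈ 3.9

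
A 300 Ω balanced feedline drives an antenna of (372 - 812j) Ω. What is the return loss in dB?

Γ = (72 − j812)/(672 − j812), |Γ| = 0.773
RL = −20·log₁₀|Γ| = −20·log₁₀(0.773)

RL ≈ 2.23 dB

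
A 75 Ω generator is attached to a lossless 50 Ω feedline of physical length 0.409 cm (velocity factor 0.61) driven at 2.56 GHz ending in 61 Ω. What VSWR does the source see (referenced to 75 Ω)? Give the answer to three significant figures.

VSWR ≈ 1.34

λ = v/f = 0.61·c / 2.56 GHz = 0.0715 m
βl = 2π·l/λ = 2π × 0.0572 = 20.6°
tan(βl) = 0.376
Z_in = Z_0·(Z_L + jZ_0·tanβl)/(Z_0 + jZ_L·tanβl) = 57.5 − j7.58 Ω
Γ_s = (Z_in − Z_s)/(Z_in + Z_s) = (-17.5 − j7.58)/(133 − j7.58), |Γ_s| = 0.144
VSWR = (1 + |Γ_s|)/(1 − |Γ_s|)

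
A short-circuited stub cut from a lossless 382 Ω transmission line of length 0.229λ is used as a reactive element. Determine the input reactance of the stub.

X_in ≈ 2880 Ω (inductive)

βl = 2π × 0.229 = 82.4°
tan(βl) = 7.53
For a short-circuited stub, Z_in = jZ_0·tan(βl)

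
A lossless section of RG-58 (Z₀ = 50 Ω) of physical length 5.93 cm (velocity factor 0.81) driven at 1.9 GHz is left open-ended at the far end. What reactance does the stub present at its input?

λ = v/f = 0.81·c / 1.9 GHz = 0.128 m
βl = 2π·l/λ = 2π × 0.464 = 167°
tan(βl) = -0.232
For an open-ended stub, Z_in = −jZ_0·cot(βl) = −jZ_0/tan(βl)

X_in ≈ 215 Ω (inductive)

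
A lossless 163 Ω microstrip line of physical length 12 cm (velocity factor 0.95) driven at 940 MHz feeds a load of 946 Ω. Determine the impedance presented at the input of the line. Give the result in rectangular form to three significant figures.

Z_in ≈ 72.1 + j196 Ω

λ = v/f = 0.95·c / 940 MHz = 0.303 m
βl = 2π·l/λ = 2π × 0.396 = 142°
tan(βl) = tan(142°) = -0.768
Z_in = Z_0·(Z_L + jZ_0·tanβl)/(Z_0 + jZ_L·tanβl)
     = 163·(946 − j125)/(163 − j726)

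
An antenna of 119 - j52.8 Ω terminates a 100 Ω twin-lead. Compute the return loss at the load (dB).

Γ = (19 − j52.8)/(219 − j52.8), |Γ| = 0.249
RL = −20·log₁₀|Γ| = −20·log₁₀(0.249)

RL ≈ 12.1 dB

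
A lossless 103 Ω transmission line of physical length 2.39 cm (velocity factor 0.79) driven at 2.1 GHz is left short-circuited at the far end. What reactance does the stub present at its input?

X_in ≈ 421 Ω (inductive)

λ = v/f = 0.79·c / 2.1 GHz = 0.113 m
βl = 2π·l/λ = 2π × 0.212 = 76.2°
tan(βl) = 4.08
For a short-circuited stub, Z_in = jZ_0·tan(βl)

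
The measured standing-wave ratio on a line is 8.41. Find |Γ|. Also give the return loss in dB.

|Γ| ≈ 0.787; return loss ≈ 2.08 dB

|Γ| = (S − 1)/(S + 1) = (8.41 − 1)/(8.41 + 1) = 7.41/9.41
RL = −20·log₁₀|Γ| = −20·log₁₀(0.787)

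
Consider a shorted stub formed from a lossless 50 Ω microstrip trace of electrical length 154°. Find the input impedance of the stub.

tan(βl) = -0.488
For a shorted stub, Z_in = jZ_0·tan(βl)

Z_in ≈ −j24.4 Ω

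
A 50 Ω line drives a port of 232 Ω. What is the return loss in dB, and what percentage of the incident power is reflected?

RL ≈ 3.8 dB; 41.7% of incident power reflected

Γ = (232 − 50)/(232 + 50) = 0.645
RL = −20·log₁₀(0.645) = 3.8 dB
P_refl/P_inc = |Γ|² = 0.417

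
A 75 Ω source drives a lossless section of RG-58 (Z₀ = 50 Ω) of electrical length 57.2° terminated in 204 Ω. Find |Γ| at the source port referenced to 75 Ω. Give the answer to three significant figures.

tan(βl) = 1.55
Z_in = Z_0·(Z_L + jZ_0·tanβl)/(Z_0 + jZ_L·tanβl) = 16.9 − j29.5 Ω
Γ_s = (Z_in − Z_s)/(Z_in + Z_s) = (-58.1 − j29.5)/(91.9 − j29.5), |Γ_s| = 0.675

|Γ| ≈ 0.675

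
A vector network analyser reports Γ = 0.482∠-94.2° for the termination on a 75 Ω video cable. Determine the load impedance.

Z_L ≈ 44.2 − j55.3 Ω

Z_L = Z_0·(1 + Γ)/(1 − Γ) = 75·(0.965 − j0.481)/(1.04 + j0.481)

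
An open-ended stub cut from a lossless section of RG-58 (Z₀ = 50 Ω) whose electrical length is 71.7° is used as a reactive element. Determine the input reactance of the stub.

tan(βl) = 3.02
For an open-ended stub, Z_in = −jZ_0·cot(βl) = −jZ_0/tan(βl)

X_in ≈ -16.5 Ω (capacitive)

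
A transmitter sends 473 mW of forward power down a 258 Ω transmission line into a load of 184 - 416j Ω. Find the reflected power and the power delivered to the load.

P_reflected ≈ 229 mW; P_delivered ≈ 244 mW

|Γ| = |(-74 − j416)/(442 − j416)| = 0.696
|Γ|² = 0.485
P_refl = |Γ|²·P_inc = 229 mW, P_del = (1 − |Γ|²)·P_inc = 244 mW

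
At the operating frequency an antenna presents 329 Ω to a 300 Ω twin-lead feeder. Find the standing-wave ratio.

Γ = (329 − 300)/(329 + 300) = 0.0461
VSWR = (1 + 0.0461)/(1 − 0.0461)

VSWR ≈ 1.1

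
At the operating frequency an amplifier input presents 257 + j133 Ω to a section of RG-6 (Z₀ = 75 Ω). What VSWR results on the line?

Γ = (Z_L − Z_0)/(Z_L + Z_0) = (182 + j133)/(332 + j133)
|Γ| = 225/358 = 0.63
VSWR = (1 + |Γ|)/(1 − |Γ|) = 1.63/0.37

VSWR ≈ 4.41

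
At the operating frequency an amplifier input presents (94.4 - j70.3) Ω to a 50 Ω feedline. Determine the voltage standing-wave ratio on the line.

VSWR ≈ 3.15

Γ = (Z_L − Z_0)/(Z_L + Z_0) = (44.4 − j70.3)/(144.4 − j70.3)
|Γ| = 83.1/161 = 0.518
VSWR = (1 + |Γ|)/(1 − |Γ|) = 1.52/0.482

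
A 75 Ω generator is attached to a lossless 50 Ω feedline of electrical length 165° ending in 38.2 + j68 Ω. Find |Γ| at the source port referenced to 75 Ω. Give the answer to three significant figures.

tan(βl) = -0.268
Z_in = Z_0·(Z_L + jZ_0·tanβl)/(Z_0 + jZ_L·tanβl) = 21.5 + j43.2 Ω
Γ_s = (Z_in − Z_s)/(Z_in + Z_s) = (-53.5 + j43.2)/(96.5 + j43.2), |Γ_s| = 0.65

|Γ| ≈ 0.65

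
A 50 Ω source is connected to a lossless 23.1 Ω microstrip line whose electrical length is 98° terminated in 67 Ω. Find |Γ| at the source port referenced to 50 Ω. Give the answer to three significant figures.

|Γ| ≈ 0.722

tan(βl) = -7.12
Z_in = Z_0·(Z_L + jZ_0·tanβl)/(Z_0 + jZ_L·tanβl) = 8.1 + j2.85 Ω
Γ_s = (Z_in − Z_s)/(Z_in + Z_s) = (-41.9 + j2.85)/(58.1 + j2.85), |Γ_s| = 0.722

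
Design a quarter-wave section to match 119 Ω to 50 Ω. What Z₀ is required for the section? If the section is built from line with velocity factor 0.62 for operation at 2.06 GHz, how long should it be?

Z_qwt = √(Z_0·R_L) = √(50 × 119) = √5950
λ = 0.62·c/f = 0.0903 m, so l = λ/4 = 0.0226 m

Z_qwt ≈ 77.1 Ω; length ≈ 2.26 cm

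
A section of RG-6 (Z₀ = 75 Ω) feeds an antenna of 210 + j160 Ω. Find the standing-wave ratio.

Γ = (Z_L − Z_0)/(Z_L + Z_0) = (135 + j160)/(285 + j160)
|Γ| = 209/327 = 0.641
VSWR = (1 + |Γ|)/(1 − |Γ|) = 1.64/0.359

VSWR ≈ 4.56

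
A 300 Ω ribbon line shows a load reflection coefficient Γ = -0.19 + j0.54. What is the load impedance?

Z_L ≈ 118 + j190 Ω

Z_L = Z_0·(1 + Γ)/(1 − Γ) = 300·(0.81 + j0.54)/(1.19 − j0.54)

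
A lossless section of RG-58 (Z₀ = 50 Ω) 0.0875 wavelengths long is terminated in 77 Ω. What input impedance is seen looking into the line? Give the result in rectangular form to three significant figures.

βl = 2π × 0.0875 = 31.5°
tan(βl) = tan(31.5°) = 0.613
Z_in = Z_0·(Z_L + jZ_0·tanβl)/(Z_0 + jZ_L·tanβl)
     = 50·(77 + j30.6)/(50 + j47.2)

Z_in ≈ 56 − j22.2 Ω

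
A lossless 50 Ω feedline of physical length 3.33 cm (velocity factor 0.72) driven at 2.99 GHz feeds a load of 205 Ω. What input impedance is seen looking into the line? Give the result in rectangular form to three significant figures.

λ = v/f = 0.72·c / 2.99 GHz = 0.0722 m
βl = 2π·l/λ = 2π × 0.461 = 166°
tan(βl) = tan(166°) = -0.25
Z_in = Z_0·(Z_L + jZ_0·tanβl)/(Z_0 + jZ_L·tanβl)
     = 50·(205 − j12.5)/(50 − j51.3)

Z_in ≈ 106 + j96.4 Ω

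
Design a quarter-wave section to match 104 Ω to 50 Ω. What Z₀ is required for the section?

Z_qwt ≈ 72.1 Ω

Z_qwt = √(Z_0·R_L) = √(50 × 104) = √5200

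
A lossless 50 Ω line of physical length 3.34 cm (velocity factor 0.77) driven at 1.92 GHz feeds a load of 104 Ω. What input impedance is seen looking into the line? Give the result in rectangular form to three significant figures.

Z_in ≈ 24.6 + j6.69 Ω

λ = v/f = 0.77·c / 1.92 GHz = 0.12 m
βl = 2π·l/λ = 2π × 0.278 = 99.9°
tan(βl) = tan(99.9°) = -5.71
Z_in = Z_0·(Z_L + jZ_0·tanβl)/(Z_0 + jZ_L·tanβl)
     = 50·(104 − j285)/(50 − j593)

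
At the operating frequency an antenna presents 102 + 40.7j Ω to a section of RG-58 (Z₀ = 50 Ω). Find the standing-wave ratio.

VSWR ≈ 2.45

Γ = (Z_L − Z_0)/(Z_L + Z_0) = (52 + j40.7)/(152 + j40.7)
|Γ| = 66/157 = 0.42
VSWR = (1 + |Γ|)/(1 − |Γ|) = 1.42/0.58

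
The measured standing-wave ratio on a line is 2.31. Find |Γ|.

|Γ| ≈ 0.396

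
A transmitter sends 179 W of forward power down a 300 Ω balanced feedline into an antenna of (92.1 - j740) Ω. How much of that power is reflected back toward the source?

P_reflected ≈ 151 W

|Γ| = |(-207.9 − j740)/(392.1 − j740)| = 0.918
|Γ|² = 0.842
P_refl = |Γ|²·P_inc = 151 W, P_del = (1 − |Γ|²)·P_inc = 28.2 W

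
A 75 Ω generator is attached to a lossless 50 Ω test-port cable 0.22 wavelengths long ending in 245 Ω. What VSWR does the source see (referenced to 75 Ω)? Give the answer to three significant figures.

βl = 2π × 0.22 = 79.2°
tan(βl) = 5.24
Z_in = Z_0·(Z_L + jZ_0·tanβl)/(Z_0 + jZ_L·tanβl) = 10.6 − j9.13 Ω
Γ_s = (Z_in − Z_s)/(Z_in + Z_s) = (-64.4 − j9.13)/(85.6 − j9.13), |Γ_s| = 0.756
VSWR = (1 + |Γ_s|)/(1 − |Γ_s|)

VSWR ≈ 7.21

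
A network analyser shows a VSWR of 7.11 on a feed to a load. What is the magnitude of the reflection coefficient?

|Γ| ≈ 0.753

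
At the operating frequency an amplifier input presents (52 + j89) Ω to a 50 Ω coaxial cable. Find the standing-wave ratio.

VSWR ≈ 4.84

Γ = (Z_L − Z_0)/(Z_L + Z_0) = (2 + j89)/(102 + j89)
|Γ| = 89/135 = 0.658
VSWR = (1 + |Γ|)/(1 − |Γ|) = 1.66/0.342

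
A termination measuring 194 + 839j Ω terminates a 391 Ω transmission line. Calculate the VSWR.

VSWR ≈ 11.7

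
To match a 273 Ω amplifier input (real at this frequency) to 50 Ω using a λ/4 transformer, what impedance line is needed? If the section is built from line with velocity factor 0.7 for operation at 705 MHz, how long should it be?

Z_qwt = √(Z_0·R_L) = √(50 × 273) = √13650
λ = 0.7·c/f = 0.298 m, so l = λ/4 = 0.0745 m

Z_qwt ≈ 117 Ω; length ≈ 7.45 cm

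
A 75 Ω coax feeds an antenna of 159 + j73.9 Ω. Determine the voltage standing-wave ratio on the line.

VSWR ≈ 2.68

Γ = (Z_L − Z_0)/(Z_L + Z_0) = (84 + j73.9)/(234 + j73.9)
|Γ| = 112/245 = 0.456
VSWR = (1 + |Γ|)/(1 − |Γ|) = 1.46/0.544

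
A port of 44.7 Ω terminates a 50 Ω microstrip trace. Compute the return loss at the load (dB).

RL ≈ 25 dB

Γ = (44.7 − 50)/(44.7 + 50) = -0.056
RL = −20·log₁₀|Γ| = −20·log₁₀(0.056)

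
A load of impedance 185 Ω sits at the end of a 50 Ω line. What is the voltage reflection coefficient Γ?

Γ = 0.574

Γ = (Z_L − Z_0)/(Z_L + Z_0) = (185 − 50)/(185 + 50) = 135/235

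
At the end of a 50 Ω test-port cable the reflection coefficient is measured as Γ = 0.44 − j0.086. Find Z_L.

Z_L = Z_0·(1 + Γ)/(1 − Γ) = 50·(1.44 − j0.086)/(0.56 + j0.086)

Z_L ≈ 124 − j26.8 Ω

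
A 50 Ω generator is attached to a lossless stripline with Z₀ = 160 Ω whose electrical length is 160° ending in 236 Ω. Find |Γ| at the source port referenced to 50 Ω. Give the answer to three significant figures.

tan(βl) = -0.364
Z_in = Z_0·(Z_L + jZ_0·tanβl)/(Z_0 + jZ_L·tanβl) = 207 + j53.1 Ω
Γ_s = (Z_in − Z_s)/(Z_in + Z_s) = (157 + j53.1)/(257 + j53.1), |Γ_s| = 0.632

|Γ| ≈ 0.632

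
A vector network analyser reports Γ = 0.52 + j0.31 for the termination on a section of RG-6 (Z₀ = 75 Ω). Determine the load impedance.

Z_L ≈ 146 + j142 Ω

Z_L = Z_0·(1 + Γ)/(1 − Γ) = 75·(1.52 + j0.31)/(0.48 − j0.31)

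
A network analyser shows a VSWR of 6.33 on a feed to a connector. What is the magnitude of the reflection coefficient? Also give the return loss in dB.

|Γ| = (S − 1)/(S + 1) = (6.33 − 1)/(6.33 + 1) = 5.33/7.33
RL = −20·log₁₀|Γ| = −20·log₁₀(0.727)

|Γ| ≈ 0.727; return loss ≈ 2.77 dB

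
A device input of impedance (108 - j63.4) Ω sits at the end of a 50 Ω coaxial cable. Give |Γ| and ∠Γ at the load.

Γ ≈ 0.505 ∠ -25.7°

Γ = (Z_L − Z_0)/(Z_L + Z_0) = (58 − j63.4)/(158 − j63.4)
|Γ| = 85.9/170 = 0.505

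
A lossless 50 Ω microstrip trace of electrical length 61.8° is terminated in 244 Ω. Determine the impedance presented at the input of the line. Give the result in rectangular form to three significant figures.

tan(βl) = tan(61.8°) = 1.86
Z_in = Z_0·(Z_L + jZ_0·tanβl)/(Z_0 + jZ_L·tanβl)
     = 50·(244 + j93.2)/(50 + j455)

Z_in ≈ 13 − j25.4 Ω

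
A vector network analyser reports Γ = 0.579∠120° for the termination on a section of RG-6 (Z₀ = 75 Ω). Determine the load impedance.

Z_L ≈ 26 + j39.3 Ω

Z_L = Z_0·(1 + Γ)/(1 − Γ) = 75·(0.711 + j0.501)/(1.29 − j0.501)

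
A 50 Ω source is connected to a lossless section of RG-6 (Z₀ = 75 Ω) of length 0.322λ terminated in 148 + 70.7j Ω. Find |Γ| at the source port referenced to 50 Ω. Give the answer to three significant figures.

βl = 2π × 0.322 = 116°
tan(βl) = -2.06
Z_in = Z_0·(Z_L + jZ_0·tanβl)/(Z_0 + jZ_L·tanβl) = 30.8 + j14.1 Ω
Γ_s = (Z_in − Z_s)/(Z_in + Z_s) = (-19.2 + j14.1)/(80.8 + j14.1), |Γ_s| = 0.29

|Γ| ≈ 0.29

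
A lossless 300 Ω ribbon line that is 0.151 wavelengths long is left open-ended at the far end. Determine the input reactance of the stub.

X_in ≈ -215 Ω (capacitive)

βl = 2π × 0.151 = 54.4°
tan(βl) = 1.39
For an open-ended stub, Z_in = −jZ_0·cot(βl) = −jZ_0/tan(βl)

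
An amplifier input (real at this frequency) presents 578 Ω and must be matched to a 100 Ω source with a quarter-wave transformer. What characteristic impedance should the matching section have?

Z_qwt = √(Z_0·R_L) = √(100 × 578) = √57800

Z_qwt ≈ 240 Ω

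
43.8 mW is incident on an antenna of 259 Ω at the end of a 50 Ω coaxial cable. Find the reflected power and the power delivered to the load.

P_reflected ≈ 20 mW; P_delivered ≈ 23.8 mW

Γ = (259 − 50)/(259 + 50) = 0.676
|Γ|² = 0.457
P_refl = |Γ|²·P_inc = 20 mW, P_del = (1 − |Γ|²)·P_inc = 23.8 mW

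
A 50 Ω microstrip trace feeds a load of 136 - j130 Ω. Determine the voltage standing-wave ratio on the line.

VSWR ≈ 5.39

Γ = (Z_L − Z_0)/(Z_L + Z_0) = (86 − j130)/(186 − j130)
|Γ| = 156/227 = 0.687
VSWR = (1 + |Γ|)/(1 − |Γ|) = 1.69/0.313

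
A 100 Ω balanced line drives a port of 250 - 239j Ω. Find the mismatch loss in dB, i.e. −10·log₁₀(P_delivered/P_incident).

mismatch loss ≈ 2.54 dB

Γ = (150 − j239)/(350 − j239), |Γ| = 0.666
|Γ|² = 0.443, so P_del/P_inc = 1 − |Γ|² = 0.557
ML = −10·log₁₀(1 − |Γ|²)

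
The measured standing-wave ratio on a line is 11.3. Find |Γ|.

|Γ| ≈ 0.837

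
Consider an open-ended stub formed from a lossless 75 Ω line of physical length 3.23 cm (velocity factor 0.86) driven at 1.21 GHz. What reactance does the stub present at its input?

X_in ≈ -53.4 Ω (capacitive)

λ = v/f = 0.86·c / 1.21 GHz = 0.213 m
βl = 2π·l/λ = 2π × 0.151 = 54.5°
tan(βl) = 1.4
For an open-ended stub, Z_in = −jZ_0·cot(βl) = −jZ_0/tan(βl)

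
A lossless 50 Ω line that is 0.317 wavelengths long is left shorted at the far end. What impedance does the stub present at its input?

βl = 2π × 0.317 = 114°
tan(βl) = -2.23
For a shorted stub, Z_in = jZ_0·tan(βl)

Z_in ≈ −j112 Ω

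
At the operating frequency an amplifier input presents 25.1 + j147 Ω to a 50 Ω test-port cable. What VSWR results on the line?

VSWR ≈ 19.7

Γ = (Z_L − Z_0)/(Z_L + Z_0) = (-24.9 + j147)/(75.1 + j147)
|Γ| = 149/165 = 0.903
VSWR = (1 + |Γ|)/(1 − |Γ|) = 1.9/0.0968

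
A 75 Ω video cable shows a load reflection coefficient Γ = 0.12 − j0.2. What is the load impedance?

Z_L ≈ 87.1 − j36.8 Ω

Z_L = Z_0·(1 + Γ)/(1 − Γ) = 75·(1.12 − j0.2)/(0.88 + j0.2)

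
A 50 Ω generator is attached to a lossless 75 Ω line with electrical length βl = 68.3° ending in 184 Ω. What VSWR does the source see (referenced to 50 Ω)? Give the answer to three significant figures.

VSWR ≈ 1.97

tan(βl) = 2.51
Z_in = Z_0·(Z_L + jZ_0·tanβl)/(Z_0 + jZ_L·tanβl) = 34.5 − j24.2 Ω
Γ_s = (Z_in − Z_s)/(Z_in + Z_s) = (-15.5 − j24.2)/(84.5 − j24.2), |Γ_s| = 0.327
VSWR = (1 + |Γ_s|)/(1 − |Γ_s|)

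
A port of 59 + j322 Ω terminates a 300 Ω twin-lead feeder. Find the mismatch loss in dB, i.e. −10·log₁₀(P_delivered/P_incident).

Γ = (-241 + j322)/(359 + j322), |Γ| = 0.834
|Γ|² = 0.696, so P_del/P_inc = 1 − |Γ|² = 0.304
ML = −10·log₁₀(1 − |Γ|²)

mismatch loss ≈ 5.17 dB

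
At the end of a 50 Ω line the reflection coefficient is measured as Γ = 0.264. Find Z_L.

Z_L = Z_0·(1 + Γ)/(1 − Γ) = 50·(1.26)/(0.736)

Z_L ≈ 85.9 Ω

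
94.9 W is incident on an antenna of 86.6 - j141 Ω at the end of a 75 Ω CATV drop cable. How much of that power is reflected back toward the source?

|Γ| = |(11.6 − j141)/(161.6 − j141)| = 0.66
|Γ|² = 0.435
P_refl = |Γ|²·P_inc = 41.3 W, P_del = (1 − |Γ|²)·P_inc = 53.6 W

P_reflected ≈ 41.3 W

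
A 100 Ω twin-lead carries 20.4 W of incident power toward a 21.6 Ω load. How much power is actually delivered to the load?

P_delivered ≈ 11.9 W

Γ = (21.6 − 100)/(21.6 + 100) = -0.645
|Γ|² = 0.416
P_refl = |Γ|²·P_inc = 8.48 W, P_del = (1 − |Γ|²)·P_inc = 11.9 W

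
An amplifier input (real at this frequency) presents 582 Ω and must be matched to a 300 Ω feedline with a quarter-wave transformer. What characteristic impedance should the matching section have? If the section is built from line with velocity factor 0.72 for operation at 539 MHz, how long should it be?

Z_qwt ≈ 418 Ω; length ≈ 10 cm

Z_qwt = √(Z_0·R_L) = √(300 × 582) = √174600
λ = 0.72·c/f = 0.401 m, so l = λ/4 = 0.1 m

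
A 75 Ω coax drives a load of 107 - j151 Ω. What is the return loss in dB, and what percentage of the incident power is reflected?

RL ≈ 3.71 dB; 42.6% of incident power reflected

Γ = (32 − j151)/(182 − j151), |Γ| = 0.653
RL = −20·log₁₀(0.653) = 3.71 dB
P_refl/P_inc = |Γ|² = 0.426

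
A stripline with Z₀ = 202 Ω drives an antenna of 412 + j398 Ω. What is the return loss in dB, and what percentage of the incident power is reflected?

Γ = (210 + j398)/(614 + j398), |Γ| = 0.615
RL = −20·log₁₀(0.615) = 4.22 dB
P_refl/P_inc = |Γ|² = 0.378

RL ≈ 4.22 dB; 37.8% of incident power reflected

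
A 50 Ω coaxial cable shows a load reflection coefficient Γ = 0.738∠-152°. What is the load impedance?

Z_L = Z_0·(1 + Γ)/(1 − Γ) = 50·(0.348 − j0.346)/(1.65 + j0.346)

Z_L ≈ 7.99 − j12.2 Ω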